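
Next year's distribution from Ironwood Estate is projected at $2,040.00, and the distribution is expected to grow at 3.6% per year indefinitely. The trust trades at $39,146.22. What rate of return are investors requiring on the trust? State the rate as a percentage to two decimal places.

P = D₁/(r − g) ⇒ r = D₁/P + g = $2,040.0000/$39,146.22 + 0.036 = 0.052112 + 0.036 = 0.088112

8.81%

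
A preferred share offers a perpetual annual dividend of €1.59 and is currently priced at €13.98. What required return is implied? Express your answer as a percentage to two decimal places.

P = C/r ⇒ r = C/P = €1.59/€13.98 = 0.113734

11.37%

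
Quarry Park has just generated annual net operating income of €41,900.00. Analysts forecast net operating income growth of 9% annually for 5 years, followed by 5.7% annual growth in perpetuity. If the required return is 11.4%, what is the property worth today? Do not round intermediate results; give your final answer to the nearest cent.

€893162.46

D_1 = 45671.00000
D_2 = 49781.39000
D_3 = 54261.71510
D_4 = 59145.26946
D_5 = 64468.34371
Terminal value at year 5: TV = D_5×(1+g_2)/(r−g_2) = 68143.03930/0.057 = 1195491.91758
P_0 = D_1/(1+r)^1 + D_2/(1+r)^2 + D_3/(1+r)^3 + D_4/(1+r)^4 + D_5/(1+r)^5 + TV/(1+r)^5
    = 40997.30700 + 40114.06161 + 39249.84484 + 38404.24675 + 37576.86621 + 696820.13301 = 893162.45941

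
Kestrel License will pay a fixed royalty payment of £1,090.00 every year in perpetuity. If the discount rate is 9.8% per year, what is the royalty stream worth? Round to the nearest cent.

£11122.45

Level perpetuity: PV = C / r = £1,090.00 / 0.098 = £11,122.45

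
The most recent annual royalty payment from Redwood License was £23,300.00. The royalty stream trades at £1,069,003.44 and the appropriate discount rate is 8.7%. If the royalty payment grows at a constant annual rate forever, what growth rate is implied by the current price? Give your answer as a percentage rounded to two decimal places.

6.38%

P = D₀(1+g)/(r−g) ⇒ P(r−g) = D₀(1+g) ⇒ g(P+D₀) = P·r − D₀
g = (P·r − D₀)/(P + D₀) = (£1,069,003.44×0.087 − £23,300.00) / (£1,069,003.44 + £23,300.00) = 0.063813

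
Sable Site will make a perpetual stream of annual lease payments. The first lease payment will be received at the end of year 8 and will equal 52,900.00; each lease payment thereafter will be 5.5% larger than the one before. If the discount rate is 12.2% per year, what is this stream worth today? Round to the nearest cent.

352720.64

Value at end of year 7: C₁ / (r − g) = 52,900.00 / (0.122 − 0.055) = 789,552.2388
Discount to today: PV = 789,552.2388 / (1 + 0.122)^7 = 789,552.2388 / 2.238463 = 352,720.64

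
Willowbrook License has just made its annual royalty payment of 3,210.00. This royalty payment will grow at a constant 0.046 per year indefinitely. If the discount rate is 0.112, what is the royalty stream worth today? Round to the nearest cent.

50873.64

D₁ = D₀ × (1 + g) = 3,210.00 × 1.046 = 3,357.6600
Growing perpetuity: P = D₁ / (r − g) = 3,357.6600 / (0.112 − 0.046) = 50,873.64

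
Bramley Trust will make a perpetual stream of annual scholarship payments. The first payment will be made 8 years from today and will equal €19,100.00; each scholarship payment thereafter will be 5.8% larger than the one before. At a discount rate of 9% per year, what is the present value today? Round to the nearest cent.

Value at end of year 7: C₁ / (r − g) = €19,100.00 / (0.09 − 0.058) = €596,875.0000
Discount to today: PV = €596,875.0000 / (1 + 0.09)^7 = €596,875.0000 / 1.828039 = €326,511.06

€326511.06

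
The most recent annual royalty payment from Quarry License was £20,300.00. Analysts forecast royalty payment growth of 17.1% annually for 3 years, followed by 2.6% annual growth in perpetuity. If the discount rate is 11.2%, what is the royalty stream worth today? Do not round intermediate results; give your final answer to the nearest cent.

£350408.27

D_1 = 23771.30000
D_2 = 27836.19230
D_3 = 32596.18118
Terminal value at year 3: TV = D_3×(1+g_2)/(r−g_2) = 33443.68189/0.086 = 388880.02202
P_0 = D_1/(1+r)^1 + D_2/(1+r)^2 + D_3/(1+r)^3 + TV/(1+r)^3
    = 21377.06835 + 22511.28330 + 23705.67693 + 282814.23873 = 350408.26731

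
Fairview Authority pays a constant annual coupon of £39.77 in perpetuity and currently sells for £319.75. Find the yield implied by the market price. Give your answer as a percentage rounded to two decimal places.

P = C/r ⇒ r = C/P = £39.77/£319.75 = 0.124378

12.44%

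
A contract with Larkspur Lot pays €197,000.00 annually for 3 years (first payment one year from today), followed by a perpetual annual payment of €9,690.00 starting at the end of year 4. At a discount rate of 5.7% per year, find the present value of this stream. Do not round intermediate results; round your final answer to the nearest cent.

€673473.94

PV of 3-year annuity: €197,000.00 × [1 − (1+0.057)^−3] / 0.057 = 529519.86296
Perpetuity value at year 3: €9,690.00 / 0.057 = 170000.00000
PV of perpetuity: 170000.00000 / (1+0.057)^3 = 143954.07375
Total PV = 529519.86296 + 143954.07375 = 673473.93670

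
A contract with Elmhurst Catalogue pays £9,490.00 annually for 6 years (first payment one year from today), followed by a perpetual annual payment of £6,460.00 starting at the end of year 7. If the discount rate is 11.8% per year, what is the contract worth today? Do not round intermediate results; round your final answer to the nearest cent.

£67274.21

PV of 6-year annuity: £9,490.00 × [1 − (1+0.118)^−6] / 0.118 = 39239.26807
Perpetuity value at year 6: £6,460.00 / 0.118 = 54745.76271
PV of perpetuity: 54745.76271 / (1+0.118)^6 = 28034.94377
Total PV = 39239.26807 + 28034.94377 = 67274.21184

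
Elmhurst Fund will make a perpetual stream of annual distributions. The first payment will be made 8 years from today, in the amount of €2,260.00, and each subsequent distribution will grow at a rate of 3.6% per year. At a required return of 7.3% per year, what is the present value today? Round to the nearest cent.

Value at end of year 7: C₁ / (r − g) = €2,260.00 / (0.073 − 0.036) = €61,081.0811
Discount to today: PV = €61,081.0811 / (1 + 0.073)^7 = €61,081.0811 / 1.637563 = €37,299.99

€37299.99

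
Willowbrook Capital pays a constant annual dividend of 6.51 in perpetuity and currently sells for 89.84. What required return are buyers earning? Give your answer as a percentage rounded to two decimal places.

7.25%

P = C/r ⇒ r = C/P = 6.51/89.84 = 0.072462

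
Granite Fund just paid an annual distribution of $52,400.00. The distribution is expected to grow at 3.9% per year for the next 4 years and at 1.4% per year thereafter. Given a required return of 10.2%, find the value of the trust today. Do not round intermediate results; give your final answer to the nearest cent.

D_1 = 54443.60000
D_2 = 56566.90040
D_3 = 58773.00952
D_4 = 61065.15689
Terminal value at year 4: TV = D_4×(1+g_2)/(r−g_2) = 61920.06908/0.088 = 703637.14867
P_0 = D_1/(1+r)^1 + D_2/(1+r)^2 + D_3/(1+r)^3 + D_4/(1+r)^4 + TV/(1+r)^4
    = 49404.35572 + 46579.96877 + 43917.04860 + 41406.36433 + 477114.24357 = 658421.98099

$658421.98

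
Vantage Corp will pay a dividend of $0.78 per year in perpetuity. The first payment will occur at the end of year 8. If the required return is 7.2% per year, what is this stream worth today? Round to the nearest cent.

$6.66

Value at end of year 7: C / r = $0.78 / 0.072 = $10.8333
Discount to today: PV = $10.8333 / (1 + 0.072)^7 = $10.8333 / 1.626910 = $6.66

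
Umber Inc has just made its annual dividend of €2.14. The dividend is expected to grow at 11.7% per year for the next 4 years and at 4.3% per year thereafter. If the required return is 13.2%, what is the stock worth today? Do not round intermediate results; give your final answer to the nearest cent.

D_1 = 2.39038
D_2 = 2.67005
D_3 = 2.98245
D_4 = 3.33140
Terminal value at year 4: TV = D_4×(1+g_2)/(r−g_2) = 3.47465/0.089 = 39.04099
P_0 = D_1/(1+r)^1 + D_2/(1+r)^2 + D_3/(1+r)^3 + D_4/(1+r)^4 + TV/(1+r)^4
    = 2.11164 + 2.08366 + 2.05605 + 2.02881 + 23.77580 = 32.05596

€32.06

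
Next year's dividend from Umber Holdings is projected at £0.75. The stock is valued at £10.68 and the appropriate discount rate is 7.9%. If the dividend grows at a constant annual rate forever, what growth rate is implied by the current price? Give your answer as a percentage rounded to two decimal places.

0.88%

P = D₁/(r−g) ⇒ g = r − D₁/P = 0.079 − £0.75/£10.68 = 0.008775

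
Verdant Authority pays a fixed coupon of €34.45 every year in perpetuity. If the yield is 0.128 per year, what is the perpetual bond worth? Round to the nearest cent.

Level perpetuity: PV = C / r = €34.45 / 0.128 = €269.14

€269.14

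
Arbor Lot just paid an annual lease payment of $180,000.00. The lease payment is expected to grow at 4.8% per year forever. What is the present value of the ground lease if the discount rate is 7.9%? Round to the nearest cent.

D₁ = D₀ × (1 + g) = $180,000.00 × 1.048 = $188,640.0000
Growing perpetuity: P = D₁ / (r − g) = $188,640.0000 / (0.079 − 0.048) = $6,085,161.29

$6085161.29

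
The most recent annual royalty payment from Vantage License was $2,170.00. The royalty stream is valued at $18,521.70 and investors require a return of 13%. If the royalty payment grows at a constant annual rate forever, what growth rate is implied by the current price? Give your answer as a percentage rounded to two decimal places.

P = D₀(1+g)/(r−g) ⇒ P(r−g) = D₀(1+g) ⇒ g(P+D₀) = P·r − D₀
g = (P·r − D₀)/(P + D₀) = ($18,521.70×0.13 − $2,170.00) / ($18,521.70 + $2,170.00) = 0.011494

1.15%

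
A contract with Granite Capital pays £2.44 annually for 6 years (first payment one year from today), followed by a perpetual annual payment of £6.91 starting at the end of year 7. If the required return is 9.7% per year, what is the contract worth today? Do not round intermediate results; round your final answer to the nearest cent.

£51.60

PV of 6-year annuity: £2.44 × [1 − (1+0.097)^−6] / 0.097 = 10.72092
Perpetuity value at year 6: £6.91 / 0.097 = 71.23711
PV of perpetuity: 71.23711 / (1+0.097)^6 = 40.87583
Total PV = 10.72092 + 40.87583 = 51.59674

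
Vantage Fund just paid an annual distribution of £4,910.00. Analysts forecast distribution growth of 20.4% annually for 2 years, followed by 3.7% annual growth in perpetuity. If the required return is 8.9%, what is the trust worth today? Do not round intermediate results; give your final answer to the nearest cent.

D_1 = 5911.64000
D_2 = 7117.61456
Terminal value at year 2: TV = D_2×(1+g_2)/(r−g_2) = 7380.96630/0.052 = 141941.65959
P_0 = D_1/(1+r)^1 + D_2/(1+r)^2 + TV/(1+r)^2
    = 5428.50321 + 6001.76113 + 119688.96713 = 131119.23148

£131119.23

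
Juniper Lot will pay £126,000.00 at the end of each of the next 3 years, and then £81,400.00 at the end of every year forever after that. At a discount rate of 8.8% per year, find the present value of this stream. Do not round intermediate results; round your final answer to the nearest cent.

£1038299.37

PV of 3-year annuity: £126,000.00 × [1 − (1+0.088)^−3] / 0.088 = 320083.41629
Perpetuity value at year 3: £81,400.00 / 0.088 = 925000.00000
PV of perpetuity: 925000.00000 / (1+0.088)^3 = 718215.95170
Total PV = 320083.41629 + 718215.95170 = 1038299.36799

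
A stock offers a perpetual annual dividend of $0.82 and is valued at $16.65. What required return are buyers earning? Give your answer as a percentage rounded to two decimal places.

P = C/r ⇒ r = C/P = $0.82/$16.65 = 0.049249

4.92%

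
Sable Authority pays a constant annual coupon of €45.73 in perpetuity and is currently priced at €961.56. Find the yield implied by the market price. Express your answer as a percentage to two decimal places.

4.76%

P = C/r ⇒ r = C/P = €45.73/€961.56 = 0.047558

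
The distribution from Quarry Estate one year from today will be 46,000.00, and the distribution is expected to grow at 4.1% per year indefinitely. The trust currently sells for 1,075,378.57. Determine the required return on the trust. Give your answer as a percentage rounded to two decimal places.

8.38%

P = D₁/(r − g) ⇒ r = D₁/P + g = 46,000.0000/1,075,378.57 + 0.041 = 0.042776 + 0.041 = 0.083776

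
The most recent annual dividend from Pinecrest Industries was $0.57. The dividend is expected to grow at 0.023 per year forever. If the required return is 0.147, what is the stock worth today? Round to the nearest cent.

$4.70

D₁ = D₀ × (1 + g) = $0.57 × 1.023 = $0.5831
Growing perpetuity: P = D₁ / (r − g) = $0.5831 / (0.147 − 0.023) = $4.70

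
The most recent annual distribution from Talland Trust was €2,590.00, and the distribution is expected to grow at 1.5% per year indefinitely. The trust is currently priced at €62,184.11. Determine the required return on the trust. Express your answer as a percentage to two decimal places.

5.73%

D₁ = €2,590.00 × 1.015 = €2,628.8500
P = D₁/(r − g) ⇒ r = D₁/P + g = €2,628.8500/€62,184.11 + 0.015 = 0.042275 + 0.015 = 0.057275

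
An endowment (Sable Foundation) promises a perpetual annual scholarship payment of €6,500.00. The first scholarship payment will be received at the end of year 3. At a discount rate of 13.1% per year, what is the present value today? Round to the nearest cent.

Value at end of year 2: C / r = €6,500.00 / 0.131 = €49,618.3206
Discount to today: PV = €49,618.3206 / (1 + 0.131)^2 = €49,618.3206 / 1.279161 = €38,789.74

€38789.74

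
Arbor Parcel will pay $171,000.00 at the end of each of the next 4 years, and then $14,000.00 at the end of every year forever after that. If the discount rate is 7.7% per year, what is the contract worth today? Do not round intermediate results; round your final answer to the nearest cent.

PV of 4-year annuity: $171,000.00 × [1 − (1+0.077)^−4] / 0.077 = 570176.44154
Perpetuity value at year 4: $14,000.00 / 0.077 = 181818.18182
PV of perpetuity: 181818.18182 / (1+0.077)^4 = 135137.06965
Total PV = 570176.44154 + 135137.06965 = 705313.51118

$705313.51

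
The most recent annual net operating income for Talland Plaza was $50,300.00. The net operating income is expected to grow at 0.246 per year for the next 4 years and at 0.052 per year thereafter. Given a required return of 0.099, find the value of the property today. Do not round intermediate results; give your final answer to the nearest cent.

D_1 = 62673.80000
D_2 = 78091.55480
D_3 = 97302.07728
D_4 = 121238.38829
Terminal value at year 4: TV = D_4×(1+g_2)/(r−g_2) = 127542.78448/0.047 = 2713676.26560
P_0 = D_1/(1+r)^1 + D_2/(1+r)^2 + D_3/(1+r)^3 + D_4/(1+r)^4 + TV/(1+r)^4
    = 57028.02548 + 64655.97793 + 73304.22976 + 83109.25412 + 1860232.66663 = 2138330.15391

$2138330.15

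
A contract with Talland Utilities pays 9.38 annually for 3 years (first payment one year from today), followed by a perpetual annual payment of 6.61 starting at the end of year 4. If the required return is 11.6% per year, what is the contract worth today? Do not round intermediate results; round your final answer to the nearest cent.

63.68

PV of 3-year annuity: 9.38 × [1 − (1+0.116)^−3] / 0.116 = 22.68494
Perpetuity value at year 3: 6.61 / 0.116 = 56.98276
PV of perpetuity: 56.98276 / (1+0.116)^3 = 40.99689
Total PV = 22.68494 + 40.99689 = 63.68183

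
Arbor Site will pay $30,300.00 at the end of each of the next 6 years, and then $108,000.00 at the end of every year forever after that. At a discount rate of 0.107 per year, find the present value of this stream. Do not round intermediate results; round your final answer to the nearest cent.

PV of 6-year annuity: $30,300.00 × [1 − (1+0.107)^−6] / 0.107 = 129300.77741
Perpetuity value at year 6: $108,000.00 / 0.107 = 1009345.79439
PV of perpetuity: 1009345.79439 / (1+0.107)^6 = 548471.73629
Total PV = 129300.77741 + 548471.73629 = 677772.51370

$677772.51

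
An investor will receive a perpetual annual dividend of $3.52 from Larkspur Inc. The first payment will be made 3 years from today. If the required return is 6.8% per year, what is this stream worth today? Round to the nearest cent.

Value at end of year 2: C / r = $3.52 / 0.068 = $51.7647
Discount to today: PV = $51.7647 / (1 + 0.068)^2 = $51.7647 / 1.140624 = $45.38

$45.38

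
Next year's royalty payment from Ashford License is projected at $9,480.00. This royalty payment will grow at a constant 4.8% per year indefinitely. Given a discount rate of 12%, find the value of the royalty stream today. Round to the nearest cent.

$131666.67

Growing perpetuity: P = D₁ / (r − g) = $9,480.0000 / (0.12 − 0.048) = $131,666.67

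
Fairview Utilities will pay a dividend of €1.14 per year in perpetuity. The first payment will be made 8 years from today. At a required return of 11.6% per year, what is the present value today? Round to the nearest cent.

€4.56

Value at end of year 7: C / r = €1.14 / 0.116 = €9.8276
Discount to today: PV = €9.8276 / (1 + 0.116)^7 = €9.8276 / 2.156003 = €4.56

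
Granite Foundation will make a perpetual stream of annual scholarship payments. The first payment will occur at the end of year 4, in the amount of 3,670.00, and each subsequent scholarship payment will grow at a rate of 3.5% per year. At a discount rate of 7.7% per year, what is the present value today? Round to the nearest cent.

69947.09

Value at end of year 3: C₁ / (r − g) = 3,670.00 / (0.077 − 0.035) = 87,380.9524
Discount to today: PV = 87,380.9524 / (1 + 0.077)^3 = 87,380.9524 / 1.249244 = 69,947.09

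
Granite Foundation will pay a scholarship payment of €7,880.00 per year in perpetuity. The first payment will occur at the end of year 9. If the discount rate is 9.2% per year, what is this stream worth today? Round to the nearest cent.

Value at end of year 8: C / r = €7,880.00 / 0.092 = €85,652.1739
Discount to today: PV = €85,652.1739 / (1 + 0.092)^8 = €85,652.1739 / 2.022000 = €42,360.13

€42360.13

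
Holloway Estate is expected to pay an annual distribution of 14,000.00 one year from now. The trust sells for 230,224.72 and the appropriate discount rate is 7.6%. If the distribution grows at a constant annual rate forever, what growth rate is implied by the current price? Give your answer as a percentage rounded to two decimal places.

P = D₁/(r−g) ⇒ g = r − D₁/P = 0.076 − 14,000.00/230,224.72 = 0.015190

1.52%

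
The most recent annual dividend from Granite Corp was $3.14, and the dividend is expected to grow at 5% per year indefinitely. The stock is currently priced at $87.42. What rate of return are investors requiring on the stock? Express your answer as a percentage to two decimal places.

D₁ = $3.14 × 1.05 = $3.2970
P = D₁/(r − g) ⇒ r = D₁/P + g = $3.2970/$87.42 + 0.05 = 0.037714 + 0.05 = 0.087714

8.77%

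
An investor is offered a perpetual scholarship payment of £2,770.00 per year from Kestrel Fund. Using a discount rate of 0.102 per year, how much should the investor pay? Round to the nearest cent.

£27156.86

Level perpetuity: PV = C / r = £2,770.00 / 0.102 = £27,156.86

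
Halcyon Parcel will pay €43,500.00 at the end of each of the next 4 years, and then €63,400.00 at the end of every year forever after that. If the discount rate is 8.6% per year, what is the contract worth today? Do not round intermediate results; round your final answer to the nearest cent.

€672168.75

PV of 4-year annuity: €43,500.00 × [1 − (1+0.086)^−4] / 0.086 = 142174.07439
Perpetuity value at year 4: €63,400.00 / 0.086 = 737209.30233
PV of perpetuity: 737209.30233 / (1+0.086)^4 = 529994.67436
Total PV = 142174.07439 + 529994.67436 = 672168.74875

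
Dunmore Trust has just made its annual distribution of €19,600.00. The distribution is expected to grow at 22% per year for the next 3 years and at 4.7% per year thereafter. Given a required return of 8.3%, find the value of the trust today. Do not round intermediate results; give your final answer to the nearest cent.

€889852.06

D_1 = 23912.00000
D_2 = 29172.64000
D_3 = 35590.62080
Terminal value at year 3: TV = D_3×(1+g_2)/(r−g_2) = 37263.37998/0.036 = 1035093.88827
P_0 = D_1/(1+r)^1 + D_2/(1+r)^2 + D_3/(1+r)^3 + TV/(1+r)^3
    = 22079.40905 + 24872.46449 + 28018.84273 + 814881.34267 = 889852.05894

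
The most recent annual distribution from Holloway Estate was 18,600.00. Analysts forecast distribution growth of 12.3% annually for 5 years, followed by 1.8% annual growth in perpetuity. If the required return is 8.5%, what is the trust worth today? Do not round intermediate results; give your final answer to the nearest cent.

438928.03

D_1 = 20887.80000
D_2 = 23456.99940
D_3 = 26342.21033
D_4 = 29582.30220
D_5 = 33220.92537
Terminal value at year 5: TV = D_5×(1+g_2)/(r−g_2) = 33818.90202/0.067 = 504759.73169
P_0 = D_1/(1+r)^1 + D_2/(1+r)^2 + D_3/(1+r)^3 + D_4/(1+r)^4 + D_5/(1+r)^5 + TV/(1+r)^5
    = 19251.42857 + 19925.67215 + 20623.52979 + 21345.82853 + 22093.42437 + 335688.14942 = 438928.03284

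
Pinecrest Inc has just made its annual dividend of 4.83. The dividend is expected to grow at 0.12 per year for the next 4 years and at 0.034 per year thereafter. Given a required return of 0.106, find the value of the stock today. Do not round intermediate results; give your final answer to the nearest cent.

D_1 = 5.40960
D_2 = 6.05875
D_3 = 6.78580
D_4 = 7.60010
Terminal value at year 4: TV = D_4×(1+g_2)/(r−g_2) = 7.85850/0.072 = 109.14586
P_0 = D_1/(1+r)^1 + D_2/(1+r)^2 + D_3/(1+r)^3 + D_4/(1+r)^4 + TV/(1+r)^4
    = 4.89114 + 4.95305 + 5.01575 + 5.07924 + 72.94353 = 92.88271

92.88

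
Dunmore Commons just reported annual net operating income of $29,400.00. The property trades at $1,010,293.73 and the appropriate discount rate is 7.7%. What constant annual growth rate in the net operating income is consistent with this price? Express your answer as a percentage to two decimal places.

4.65%

P = D₀(1+g)/(r−g) ⇒ P(r−g) = D₀(1+g) ⇒ g(P+D₀) = P·r − D₀
g = (P·r − D₀)/(P + D₀) = ($1,010,293.73×0.077 − $29,400.00) / ($1,010,293.73 + $29,400.00) = 0.046545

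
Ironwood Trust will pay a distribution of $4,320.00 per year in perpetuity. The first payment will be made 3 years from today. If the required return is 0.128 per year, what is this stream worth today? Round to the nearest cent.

Value at end of year 2: C / r = $4,320.00 / 0.128 = $33,750.0000
Discount to today: PV = $33,750.0000 / (1 + 0.128)^2 = $33,750.0000 / 1.272384 = $26,525.01

$26525.01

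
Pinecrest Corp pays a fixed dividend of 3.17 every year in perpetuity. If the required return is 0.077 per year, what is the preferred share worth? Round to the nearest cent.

41.17

Level perpetuity: PV = C / r = 3.17 / 0.077 = 41.17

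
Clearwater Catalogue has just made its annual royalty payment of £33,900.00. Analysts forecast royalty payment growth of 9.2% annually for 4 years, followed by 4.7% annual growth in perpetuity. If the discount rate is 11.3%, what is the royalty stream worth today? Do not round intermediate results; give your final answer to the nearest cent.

£627647.94

D_1 = 37018.80000
D_2 = 40424.52960
D_3 = 44143.58632
D_4 = 48204.79626
Terminal value at year 4: TV = D_4×(1+g_2)/(r−g_2) = 50470.42169/0.066 = 764703.35893
P_0 = D_1/(1+r)^1 + D_2/(1+r)^2 + D_3/(1+r)^3 + D_4/(1+r)^4 + TV/(1+r)^4
    = 33260.37736 + 32632.82307 + 32017.10943 + 31413.01302 + 498324.61566 = 627647.93854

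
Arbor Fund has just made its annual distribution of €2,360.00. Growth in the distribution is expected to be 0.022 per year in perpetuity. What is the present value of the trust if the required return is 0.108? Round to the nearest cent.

€28045.58

D₁ = D₀ × (1 + g) = €2,360.00 × 1.022 = €2,411.9200
Growing perpetuity: P = D₁ / (r − g) = €2,411.9200 / (0.108 − 0.022) = €28,045.58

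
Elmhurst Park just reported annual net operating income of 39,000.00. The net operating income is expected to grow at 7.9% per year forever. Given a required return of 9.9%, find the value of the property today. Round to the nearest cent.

2104050.00

D₁ = D₀ × (1 + g) = 39,000.00 × 1.079 = 42,081.0000
Growing perpetuity: P = D₁ / (r − g) = 42,081.0000 / (0.099 − 0.079) = 2,104,050.00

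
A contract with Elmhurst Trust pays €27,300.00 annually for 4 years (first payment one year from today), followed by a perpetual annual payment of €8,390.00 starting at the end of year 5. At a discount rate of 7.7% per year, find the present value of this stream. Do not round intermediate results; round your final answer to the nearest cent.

€172013.88

PV of 4-year annuity: €27,300.00 × [1 − (1+0.077)^−4] / 0.077 = 91028.16874
Perpetuity value at year 4: €8,390.00 / 0.077 = 108961.03896
PV of perpetuity: 108961.03896 / (1+0.077)^4 = 80985.71531
Total PV = 91028.16874 + 80985.71531 = 172013.88405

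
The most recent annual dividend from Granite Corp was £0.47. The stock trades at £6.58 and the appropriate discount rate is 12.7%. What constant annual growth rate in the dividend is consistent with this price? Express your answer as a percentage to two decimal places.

5.19%

P = D₀(1+g)/(r−g) ⇒ P(r−g) = D₀(1+g) ⇒ g(P+D₀) = P·r − D₀
g = (P·r − D₀)/(P + D₀) = (£6.58×0.127 − £0.47) / (£6.58 + £0.47) = 0.051867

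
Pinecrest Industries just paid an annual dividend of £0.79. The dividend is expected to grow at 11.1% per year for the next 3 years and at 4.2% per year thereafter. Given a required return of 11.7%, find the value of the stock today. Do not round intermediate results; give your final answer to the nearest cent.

D_1 = 0.87769
D_2 = 0.97511
D_3 = 1.08335
Terminal value at year 3: TV = D_3×(1+g_2)/(r−g_2) = 1.12885/0.075 = 15.05136
P_0 = D_1/(1+r)^1 + D_2/(1+r)^2 + D_3/(1+r)^3 + TV/(1+r)^3
    = 0.78576 + 0.78154 + 0.77734 + 10.79981 = 13.14444

£13.14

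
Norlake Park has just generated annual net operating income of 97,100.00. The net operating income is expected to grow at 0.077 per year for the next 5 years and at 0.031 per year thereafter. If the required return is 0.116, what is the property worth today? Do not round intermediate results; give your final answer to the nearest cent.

D_1 = 104576.70000
D_2 = 112629.10590
D_3 = 121301.54705
D_4 = 130641.76618
D_5 = 140701.18217
Terminal value at year 5: TV = D_5×(1+g_2)/(r−g_2) = 145062.91882/0.085 = 1706622.57436
P_0 = D_1/(1+r)^1 + D_2/(1+r)^2 + D_3/(1+r)^3 + D_4/(1+r)^4 + D_5/(1+r)^5 + TV/(1+r)^5
    = 93706.72043 + 90432.02321 + 87271.76434 + 84221.94461 + 81278.70461 + 985862.87596 = 1422774.03317

1422774.03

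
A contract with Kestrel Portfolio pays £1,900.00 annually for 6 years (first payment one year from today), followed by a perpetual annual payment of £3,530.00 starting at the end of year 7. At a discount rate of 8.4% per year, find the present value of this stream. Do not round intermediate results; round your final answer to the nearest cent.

PV of 6-year annuity: £1,900.00 × [1 − (1+0.084)^−6] / 0.084 = 8677.89692
Perpetuity value at year 6: £3,530.00 / 0.084 = 42023.80952
PV of perpetuity: 42023.80952 / (1+0.084)^6 = 25901.19050
Total PV = 8677.89692 + 25901.19050 = 34579.08743

£34579.09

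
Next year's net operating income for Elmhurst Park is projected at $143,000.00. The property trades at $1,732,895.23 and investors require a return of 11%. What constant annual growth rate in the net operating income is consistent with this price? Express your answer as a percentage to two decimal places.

2.75%

P = D₁/(r−g) ⇒ g = r − D₁/P = 0.11 − $143,000.00/$1,732,895.23 = 0.027479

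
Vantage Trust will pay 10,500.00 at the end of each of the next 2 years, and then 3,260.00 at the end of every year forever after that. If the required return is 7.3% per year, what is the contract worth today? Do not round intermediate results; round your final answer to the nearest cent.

PV of 2-year annuity: 10,500.00 × [1 − (1+0.073)^−2] / 0.073 = 18905.54307
Perpetuity value at year 2: 3,260.00 / 0.073 = 44657.53425
PV of perpetuity: 44657.53425 / (1+0.073)^2 = 38787.81325
Total PV = 18905.54307 + 38787.81325 = 57693.35633

57693.36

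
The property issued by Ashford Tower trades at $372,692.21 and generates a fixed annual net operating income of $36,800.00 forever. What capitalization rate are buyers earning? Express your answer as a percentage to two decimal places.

9.87%

P = C/r ⇒ r = C/P = $36,800.00/$372,692.21 = 0.098741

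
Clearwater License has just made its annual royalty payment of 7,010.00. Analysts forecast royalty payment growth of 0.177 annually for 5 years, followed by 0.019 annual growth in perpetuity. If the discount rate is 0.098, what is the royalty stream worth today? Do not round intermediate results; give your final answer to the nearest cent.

D_1 = 8250.77000
D_2 = 9711.15629
D_3 = 11430.03095
D_4 = 13453.14643
D_5 = 15834.35335
Terminal value at year 5: TV = D_5×(1+g_2)/(r−g_2) = 16135.20606/0.079 = 204243.11474
P_0 = D_1/(1+r)^1 + D_2/(1+r)^2 + D_3/(1+r)^3 + D_4/(1+r)^4 + D_5/(1+r)^5 + TV/(1+r)^5
    = 7514.36248 + 8055.01333 + 8634.56347 + 9255.81166 + 9921.75804 + 127978.11948 = 171359.62845

171359.63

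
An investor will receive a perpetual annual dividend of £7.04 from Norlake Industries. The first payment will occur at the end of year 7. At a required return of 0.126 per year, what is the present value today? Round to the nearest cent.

Value at end of year 6: C / r = £7.04 / 0.126 = £55.8730
Discount to today: PV = £55.8730 / (1 + 0.126)^6 = £55.8730 / 2.038123 = £27.41

£27.41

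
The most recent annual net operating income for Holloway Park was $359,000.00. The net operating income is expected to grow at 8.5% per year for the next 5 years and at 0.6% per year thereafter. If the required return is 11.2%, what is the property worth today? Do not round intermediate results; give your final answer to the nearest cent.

D_1 = 389515.00000
D_2 = 422623.77500
D_3 = 458546.79588
D_4 = 497523.27352
D_5 = 539812.75177
Terminal value at year 5: TV = D_5×(1+g_2)/(r−g_2) = 543051.62828/0.106 = 5123128.56872
P_0 = D_1/(1+r)^1 + D_2/(1+r)^2 + D_3/(1+r)^3 + D_4/(1+r)^4 + D_5/(1+r)^5 + TV/(1+r)^5
    = 350283.27338 + 341778.19390 + 333479.62265 + 325382.54548 + 317482.07000 + 3013084.55117 = 4681490.25658

$4681490.26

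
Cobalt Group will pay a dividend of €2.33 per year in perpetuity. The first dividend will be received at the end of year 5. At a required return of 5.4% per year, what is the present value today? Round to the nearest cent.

€34.96

Value at end of year 4: C / r = €2.33 / 0.054 = €43.1481
Discount to today: PV = €43.1481 / (1 + 0.054)^4 = €43.1481 / 1.234134 = €34.96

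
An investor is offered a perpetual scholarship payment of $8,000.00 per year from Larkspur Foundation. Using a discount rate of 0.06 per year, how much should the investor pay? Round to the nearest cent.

$133333.33

Level perpetuity: PV = C / r = $8,000.00 / 0.06 = $133,333.33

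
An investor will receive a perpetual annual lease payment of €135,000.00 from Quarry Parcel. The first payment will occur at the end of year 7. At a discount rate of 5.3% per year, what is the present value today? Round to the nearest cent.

€1868476.64

Value at end of year 6: C / r = €135,000.00 / 0.053 = €2,547,169.8113
Discount to today: PV = €2,547,169.8113 / (1 + 0.053)^6 = €2,547,169.8113 / 1.363233 = €1,868,476.64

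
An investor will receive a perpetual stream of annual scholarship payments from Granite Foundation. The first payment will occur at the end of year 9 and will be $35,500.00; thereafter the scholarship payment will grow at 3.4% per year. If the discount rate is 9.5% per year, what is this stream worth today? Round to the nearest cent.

Value at end of year 8: C₁ / (r − g) = $35,500.00 / (0.095 − 0.034) = $581,967.2131
Discount to today: PV = $581,967.2131 / (1 + 0.095)^8 = $581,967.2131 / 2.066869 = $281,569.47

$281569.47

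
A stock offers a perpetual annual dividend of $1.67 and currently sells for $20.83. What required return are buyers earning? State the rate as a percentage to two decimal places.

P = C/r ⇒ r = C/P = $1.67/$20.83 = 0.080173

8.02%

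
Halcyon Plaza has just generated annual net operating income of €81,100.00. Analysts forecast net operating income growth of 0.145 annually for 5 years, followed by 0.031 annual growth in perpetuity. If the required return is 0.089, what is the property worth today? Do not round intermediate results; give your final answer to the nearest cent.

D_1 = 92859.50000
D_2 = 106324.12750
D_3 = 121741.12599
D_4 = 139393.58926
D_5 = 159605.65970
Terminal value at year 5: TV = D_5×(1+g_2)/(r−g_2) = 164553.43515/0.058 = 2837128.19221
P_0 = D_1/(1+r)^1 + D_2/(1+r)^2 + D_3/(1+r)^3 + D_4/(1+r)^4 + D_5/(1+r)^5 + TV/(1+r)^5
    = 85270.43159 + 89655.32063 + 94265.69525 + 99113.15065 + 104209.87832 + 1852420.42331 = 2324934.89975

€2324934.90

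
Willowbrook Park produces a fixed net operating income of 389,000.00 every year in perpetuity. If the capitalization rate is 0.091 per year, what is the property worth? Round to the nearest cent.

Level perpetuity: PV = C / r = 389,000.00 / 0.091 = 4,274,725.27

4274725.27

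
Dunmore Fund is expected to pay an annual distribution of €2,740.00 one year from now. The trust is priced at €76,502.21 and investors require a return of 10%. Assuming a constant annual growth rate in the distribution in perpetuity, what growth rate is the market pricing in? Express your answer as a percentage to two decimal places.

6.42%

P = D₁/(r−g) ⇒ g = r − D₁/P = 0.1 − €2,740.00/€76,502.21 = 0.064184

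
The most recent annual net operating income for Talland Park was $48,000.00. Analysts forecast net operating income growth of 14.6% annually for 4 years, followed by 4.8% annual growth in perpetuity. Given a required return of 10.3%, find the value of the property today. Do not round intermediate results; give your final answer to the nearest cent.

D_1 = 55008.00000
D_2 = 63039.16800
D_3 = 72242.88653
D_4 = 82790.34796
Terminal value at year 4: TV = D_4×(1+g_2)/(r−g_2) = 86764.28466/0.055 = 1577532.44842
P_0 = D_1/(1+r)^1 + D_2/(1+r)^2 + D_3/(1+r)^3 + D_4/(1+r)^4 + TV/(1+r)^4
    = 49871.26020 + 51815.47071 + 53835.47546 + 55934.22926 + 1065801.31390 = 1277257.74952

$1277257.75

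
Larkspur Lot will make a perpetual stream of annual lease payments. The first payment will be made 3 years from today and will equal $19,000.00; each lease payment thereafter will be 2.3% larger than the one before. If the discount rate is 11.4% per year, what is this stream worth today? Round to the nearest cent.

$168244.87

Value at end of year 2: C₁ / (r − g) = $19,000.00 / (0.114 − 0.023) = $208,791.2088
Discount to today: PV = $208,791.2088 / (1 + 0.114)^2 = $208,791.2088 / 1.240996 = $168,244.87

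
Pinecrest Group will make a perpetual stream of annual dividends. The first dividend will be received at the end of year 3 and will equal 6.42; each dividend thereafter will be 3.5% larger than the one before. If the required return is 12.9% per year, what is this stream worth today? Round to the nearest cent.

53.58

Value at end of year 2: C₁ / (r − g) = 6.42 / (0.129 − 0.035) = 68.2979
Discount to today: PV = 68.2979 / (1 + 0.129)^2 = 68.2979 / 1.274641 = 53.58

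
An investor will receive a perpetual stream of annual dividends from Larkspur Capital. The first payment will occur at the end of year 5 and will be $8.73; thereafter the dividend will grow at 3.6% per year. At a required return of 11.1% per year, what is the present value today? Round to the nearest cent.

Value at end of year 4: C₁ / (r − g) = $8.73 / (0.111 − 0.036) = $116.4000
Discount to today: PV = $116.4000 / (1 + 0.111)^4 = $116.4000 / 1.523548 = $76.40

$76.40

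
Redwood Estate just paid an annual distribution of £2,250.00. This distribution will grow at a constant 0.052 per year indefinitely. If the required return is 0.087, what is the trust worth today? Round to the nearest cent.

D₁ = D₀ × (1 + g) = £2,250.00 × 1.052 = £2,367.0000
Growing perpetuity: P = D₁ / (r − g) = £2,367.0000 / (0.087 − 0.052) = £67,628.57

£67628.57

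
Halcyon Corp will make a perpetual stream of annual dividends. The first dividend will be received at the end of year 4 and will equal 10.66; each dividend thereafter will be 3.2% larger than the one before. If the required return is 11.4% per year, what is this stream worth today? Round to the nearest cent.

94.03

Value at end of year 3: C₁ / (r − g) = 10.66 / (0.114 − 0.032) = 130.0000
Discount to today: PV = 130.0000 / (1 + 0.114)^3 = 130.0000 / 1.382470 = 94.03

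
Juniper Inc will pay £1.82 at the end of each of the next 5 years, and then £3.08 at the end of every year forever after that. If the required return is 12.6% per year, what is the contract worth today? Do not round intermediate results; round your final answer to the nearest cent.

£19.97

PV of 5-year annuity: £1.82 × [1 − (1+0.126)^−5] / 0.126 = 6.46433
Perpetuity value at year 5: £3.08 / 0.126 = 24.44444
PV of perpetuity: 24.44444 / (1+0.126)^5 = 13.50480
Total PV = 6.46433 + 13.50480 = 19.96914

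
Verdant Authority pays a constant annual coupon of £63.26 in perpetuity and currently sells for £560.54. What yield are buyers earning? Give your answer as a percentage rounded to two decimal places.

P = C/r ⇒ r = C/P = £63.26/£560.54 = 0.112855

11.29%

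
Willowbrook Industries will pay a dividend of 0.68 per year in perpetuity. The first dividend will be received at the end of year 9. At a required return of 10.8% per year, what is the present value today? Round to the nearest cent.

Value at end of year 8: C / r = 0.68 / 0.108 = 6.2963
Discount to today: PV = 6.2963 / (1 + 0.108)^8 = 6.2963 / 2.271528 = 2.77

2.77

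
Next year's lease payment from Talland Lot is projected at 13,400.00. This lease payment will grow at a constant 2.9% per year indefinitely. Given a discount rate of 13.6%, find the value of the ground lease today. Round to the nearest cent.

Growing perpetuity: P = D₁ / (r − g) = 13,400.0000 / (0.136 − 0.029) = 125,233.64

125233.64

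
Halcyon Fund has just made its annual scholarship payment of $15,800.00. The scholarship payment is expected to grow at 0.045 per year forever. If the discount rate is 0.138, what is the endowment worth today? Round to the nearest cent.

D₁ = D₀ × (1 + g) = $15,800.00 × 1.045 = $16,511.0000
Growing perpetuity: P = D₁ / (r − g) = $16,511.0000 / (0.138 − 0.045) = $177,537.63

$177537.63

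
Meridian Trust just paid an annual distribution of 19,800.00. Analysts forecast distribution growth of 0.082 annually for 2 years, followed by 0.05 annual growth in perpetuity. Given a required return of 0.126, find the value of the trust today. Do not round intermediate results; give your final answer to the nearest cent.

D_1 = 21423.60000
D_2 = 23180.33520
Terminal value at year 2: TV = D_2×(1+g_2)/(r−g_2) = 24339.35196/0.076 = 320254.63105
P_0 = D_1/(1+r)^1 + D_2/(1+r)^2 + TV/(1+r)^2
    = 19026.28774 + 18282.80936 + 252591.44510 = 289900.54221

289900.54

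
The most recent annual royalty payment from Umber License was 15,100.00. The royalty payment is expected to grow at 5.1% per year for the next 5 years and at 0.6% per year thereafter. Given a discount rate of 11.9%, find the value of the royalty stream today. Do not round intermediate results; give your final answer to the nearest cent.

D_1 = 15870.10000
D_2 = 16679.47510
D_3 = 17530.12833
D_4 = 18424.16487
D_5 = 19363.79728
Terminal value at year 5: TV = D_5×(1+g_2)/(r−g_2) = 19479.98007/0.113 = 172389.20414
P_0 = D_1/(1+r)^1 + D_2/(1+r)^2 + D_3/(1+r)^3 + D_4/(1+r)^4 + D_5/(1+r)^5 + TV/(1+r)^5
    = 14182.39500 + 13320.55151 + 12511.08100 + 11750.80083 + 11036.72178 + 98256.12488 = 161057.67500

161057.68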